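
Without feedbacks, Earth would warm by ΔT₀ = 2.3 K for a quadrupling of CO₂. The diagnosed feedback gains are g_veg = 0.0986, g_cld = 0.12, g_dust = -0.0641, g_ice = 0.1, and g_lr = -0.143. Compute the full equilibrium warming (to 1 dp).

2.6 K

Total gain g = 0.0986 + 0.12 − 0.0641 + 0.1 − 0.143 = 0.1115.
Amplification A = 1/(1 − 0.1115) = 1.125.
ΔT = 2.3 × 1.125 = 2.6 K.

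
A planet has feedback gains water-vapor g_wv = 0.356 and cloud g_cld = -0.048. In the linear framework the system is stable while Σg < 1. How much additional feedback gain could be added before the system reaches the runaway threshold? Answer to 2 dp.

0.69

Current total gain = 0.356 − 0.048 = 0.308.
Margin to runaway = 1 − 0.308 = 0.69.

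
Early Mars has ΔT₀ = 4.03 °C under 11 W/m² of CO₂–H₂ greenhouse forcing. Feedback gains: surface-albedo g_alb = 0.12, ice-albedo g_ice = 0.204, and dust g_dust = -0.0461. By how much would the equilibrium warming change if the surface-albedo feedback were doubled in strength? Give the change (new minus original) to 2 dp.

Original: g = 0.2779, ΔT = 4.03/(1−0.2779) = 5.5809 °C.
With doubled surface-albedo: g' = 0.3979, ΔT' = 4.03/(1−0.3979) = 6.6932 °C.
Change = 6.6932 − 5.5809 = 1.11 °C.

1.11 °C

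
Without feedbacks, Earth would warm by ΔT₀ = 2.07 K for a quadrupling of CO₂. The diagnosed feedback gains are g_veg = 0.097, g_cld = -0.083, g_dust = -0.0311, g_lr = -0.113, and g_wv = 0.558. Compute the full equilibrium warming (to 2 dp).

3.62 K

Total gain g = 0.097 − 0.083 − 0.0311 − 0.113 + 0.558 = 0.4279.
Amplification A = 1/(1 − 0.4279) = 1.748.
ΔT = 2.07 × 1.748 = 3.62 K.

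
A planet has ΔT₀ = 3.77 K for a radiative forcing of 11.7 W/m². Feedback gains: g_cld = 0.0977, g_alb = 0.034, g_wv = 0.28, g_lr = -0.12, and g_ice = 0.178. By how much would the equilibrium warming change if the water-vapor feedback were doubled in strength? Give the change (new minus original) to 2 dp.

7.95 K

Original: g = 0.4697, ΔT = 3.77/(1−0.4697) = 7.1092 K.
With doubled water-vapor: g' = 0.7497, ΔT' = 3.77/(1−0.7497) = 15.0619 K.
Change = 15.0619 − 7.1092 = 7.95 K.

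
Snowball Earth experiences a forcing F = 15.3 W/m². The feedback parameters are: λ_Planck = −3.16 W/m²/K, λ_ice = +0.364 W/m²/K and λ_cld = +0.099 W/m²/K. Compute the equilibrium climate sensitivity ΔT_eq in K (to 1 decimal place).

5.7 K

Net feedback parameter λ = (−3.16) + (+0.364) + (+0.099) = -2.697 W/m²/K.
ΔT = −F/λ = −15.3/(-2.697) = 5.7 K.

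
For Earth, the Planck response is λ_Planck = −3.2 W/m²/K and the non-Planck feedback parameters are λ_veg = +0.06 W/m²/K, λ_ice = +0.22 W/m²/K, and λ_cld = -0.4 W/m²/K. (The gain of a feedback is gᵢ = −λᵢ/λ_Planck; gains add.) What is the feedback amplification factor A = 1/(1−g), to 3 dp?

0.964

Convert to gains: g_veg = 0.06/3.2 = 0.01875; g_ice = 0.22/3.2 = 0.06875; g_cld = -0.4/3.2 = -0.125.
Total gain g = -0.0375.
A = 1/(1 + 0.0375) = 0.964.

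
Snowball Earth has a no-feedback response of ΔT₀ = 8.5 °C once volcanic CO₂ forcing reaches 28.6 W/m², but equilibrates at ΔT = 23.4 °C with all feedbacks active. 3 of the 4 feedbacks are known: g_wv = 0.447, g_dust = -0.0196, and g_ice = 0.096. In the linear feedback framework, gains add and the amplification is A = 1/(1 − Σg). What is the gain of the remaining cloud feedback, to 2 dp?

0.11

Amplification A = ΔT/ΔT₀ = 23.4/8.5 = 2.753.
Total gain g = 1 − 1/A = 1 − 1/2.753 = 0.6368.
Known gains sum to 0.447 − 0.0196 + 0.096 = 0.5234.
g_cld = 0.6368 − 0.5234 = 0.11.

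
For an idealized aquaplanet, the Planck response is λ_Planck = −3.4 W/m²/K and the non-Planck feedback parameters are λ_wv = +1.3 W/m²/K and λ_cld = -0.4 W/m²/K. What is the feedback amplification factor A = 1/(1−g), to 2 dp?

Convert to gains: g_wv = 1.3/3.4 = 0.3824; g_cld = -0.4/3.4 = -0.1176.
Total gain g = 0.2648.
A = 1/(1 − 0.2648) = 1.36.

1.36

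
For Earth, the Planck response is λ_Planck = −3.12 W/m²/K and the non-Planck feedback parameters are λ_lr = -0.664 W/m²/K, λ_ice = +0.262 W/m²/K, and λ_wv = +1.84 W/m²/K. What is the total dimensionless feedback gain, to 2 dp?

Convert to gains: g_lr = -0.664/3.12 = -0.2128; g_ice = 0.262/3.12 = 0.08397; g_wv = 1.84/3.12 = 0.5897.
Total gain g = 0.46087.

0.46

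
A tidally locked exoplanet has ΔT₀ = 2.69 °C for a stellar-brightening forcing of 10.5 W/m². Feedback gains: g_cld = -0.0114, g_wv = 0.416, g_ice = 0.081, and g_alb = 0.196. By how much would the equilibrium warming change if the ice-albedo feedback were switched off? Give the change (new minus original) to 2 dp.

Original: g = 0.6816, ΔT = 2.69/(1−0.6816) = 8.4485 °C.
Without ice-albedo: g' = 0.6006, ΔT' = 2.69/(1−0.6006) = 6.7351 °C.
Change = 6.7351 − 8.4485 = -1.71 °C.

-1.71 °C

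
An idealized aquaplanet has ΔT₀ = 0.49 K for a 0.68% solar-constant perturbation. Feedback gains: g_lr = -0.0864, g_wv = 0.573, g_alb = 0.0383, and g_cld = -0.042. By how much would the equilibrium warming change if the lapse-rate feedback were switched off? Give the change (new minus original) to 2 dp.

0.19 K

Original: g = 0.4829, ΔT = 0.49/(1−0.4829) = 0.9476 K.
Without lapse-rate: g' = 0.5693, ΔT' = 0.49/(1−0.5693) = 1.1377 K.
Change = 1.1377 − 0.9476 = 0.19 K.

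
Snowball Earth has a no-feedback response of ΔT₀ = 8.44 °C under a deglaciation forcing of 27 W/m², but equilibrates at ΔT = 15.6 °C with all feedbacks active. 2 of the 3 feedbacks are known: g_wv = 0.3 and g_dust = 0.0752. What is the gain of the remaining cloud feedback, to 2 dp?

0.08

Amplification A = ΔT/ΔT₀ = 15.6/8.44 = 1.848.
Total gain g = 1 − 1/A = 1 − 1/1.848 = 0.4589.
Known gains sum to 0.3 + 0.0752 = 0.3752.
g_cld = 0.4589 − 0.3752 = 0.08.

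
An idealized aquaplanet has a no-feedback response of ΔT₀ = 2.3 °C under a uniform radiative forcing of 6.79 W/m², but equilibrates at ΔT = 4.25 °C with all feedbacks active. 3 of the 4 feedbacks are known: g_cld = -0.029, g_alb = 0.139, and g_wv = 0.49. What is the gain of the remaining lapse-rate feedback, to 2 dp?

-0.14

Amplification A = ΔT/ΔT₀ = 4.25/2.3 = 1.848.
Total gain g = 1 − 1/A = 1 − 1/1.848 = 0.4589.
Known gains sum to -0.029 + 0.139 + 0.49 = 0.6.
g_lr = 0.4589 − 0.6 = -0.14.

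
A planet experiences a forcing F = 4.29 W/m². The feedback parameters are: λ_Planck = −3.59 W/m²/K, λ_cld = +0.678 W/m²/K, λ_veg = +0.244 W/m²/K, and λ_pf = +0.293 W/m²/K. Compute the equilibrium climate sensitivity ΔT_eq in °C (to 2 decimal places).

1.81 °C

Net feedback parameter λ = (−3.59) + (+0.678) + (+0.244) + (+0.293) = -2.375 W/m²/K.
ΔT = −F/λ = −4.29/(-2.375) = 1.81 °C.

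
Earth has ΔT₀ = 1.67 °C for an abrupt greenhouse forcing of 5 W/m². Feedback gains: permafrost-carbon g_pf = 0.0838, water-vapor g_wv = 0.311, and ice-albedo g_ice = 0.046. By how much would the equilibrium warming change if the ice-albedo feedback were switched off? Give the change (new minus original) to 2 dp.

Original: g = 0.4408, ΔT = 1.67/(1−0.4408) = 2.9864 °C.
Without ice-albedo: g' = 0.3948, ΔT' = 1.67/(1−0.3948) = 2.7594 °C.
Change = 2.7594 − 2.9864 = -0.23 °C.

-0.23 °C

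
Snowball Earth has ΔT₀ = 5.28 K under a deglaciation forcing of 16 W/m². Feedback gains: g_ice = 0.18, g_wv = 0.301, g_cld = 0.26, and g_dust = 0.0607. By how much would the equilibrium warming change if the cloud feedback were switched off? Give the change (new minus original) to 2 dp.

-15.11 K

Original: g = 0.8017, ΔT = 5.28/(1−0.8017) = 26.6263 K.
Without cloud: g' = 0.5417, ΔT' = 5.28/(1−0.5417) = 11.5208 K.
Change = 11.5208 − 26.6263 = -15.11 K.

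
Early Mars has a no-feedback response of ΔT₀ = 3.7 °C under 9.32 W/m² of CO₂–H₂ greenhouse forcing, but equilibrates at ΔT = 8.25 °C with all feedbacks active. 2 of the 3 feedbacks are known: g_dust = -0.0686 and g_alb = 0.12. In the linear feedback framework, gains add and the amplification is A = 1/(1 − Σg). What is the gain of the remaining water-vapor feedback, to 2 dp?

Amplification A = ΔT/ΔT₀ = 8.25/3.7 = 2.23.
Total gain g = 1 − 1/A = 1 − 1/2.23 = 0.5516.
Known gains sum to -0.0686 + 0.12 = 0.0514.
g_wv = 0.5516 − 0.0514 = 0.50.

0.50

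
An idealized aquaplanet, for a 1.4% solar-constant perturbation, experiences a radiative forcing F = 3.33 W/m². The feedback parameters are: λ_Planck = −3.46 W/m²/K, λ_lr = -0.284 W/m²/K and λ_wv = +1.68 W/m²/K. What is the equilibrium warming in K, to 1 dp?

Net feedback parameter λ = (−3.46) + (-0.284) + (+1.68) = -2.064 W/m²/K.
ΔT = −F/λ = −3.33/(-2.064) = 1.6 K.

1.6 K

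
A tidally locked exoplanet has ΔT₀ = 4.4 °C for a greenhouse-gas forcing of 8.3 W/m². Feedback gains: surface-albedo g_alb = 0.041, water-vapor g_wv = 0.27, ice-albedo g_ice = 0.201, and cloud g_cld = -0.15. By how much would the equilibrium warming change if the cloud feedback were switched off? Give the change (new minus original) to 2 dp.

2.12 °C

Original: g = 0.362, ΔT = 4.4/(1−0.362) = 6.8966 °C.
Without cloud: g' = 0.512, ΔT' = 4.4/(1−0.512) = 9.0164 °C.
Change = 9.0164 − 6.8966 = 2.12 °C.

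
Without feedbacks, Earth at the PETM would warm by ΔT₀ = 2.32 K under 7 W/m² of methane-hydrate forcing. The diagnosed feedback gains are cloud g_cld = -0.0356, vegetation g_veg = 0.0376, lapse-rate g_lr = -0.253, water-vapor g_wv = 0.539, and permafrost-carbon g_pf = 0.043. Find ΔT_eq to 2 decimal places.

3.47 K

Total gain g = -0.0356 + 0.0376 − 0.253 + 0.539 + 0.043 = 0.331.
Amplification A = 1/(1 − 0.331) = 1.495.
ΔT = 2.32 × 1.495 = 3.47 K.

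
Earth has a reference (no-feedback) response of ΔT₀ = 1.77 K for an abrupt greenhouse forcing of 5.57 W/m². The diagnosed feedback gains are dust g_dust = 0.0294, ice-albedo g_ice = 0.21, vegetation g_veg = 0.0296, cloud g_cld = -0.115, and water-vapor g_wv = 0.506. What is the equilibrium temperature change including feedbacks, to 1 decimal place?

Total gain g = 0.0294 + 0.21 + 0.0296 − 0.115 + 0.506 = 0.66.
Amplification A = 1/(1 − 0.66) = 2.941.
ΔT = 1.77 × 2.941 = 5.2 K.

5.2 K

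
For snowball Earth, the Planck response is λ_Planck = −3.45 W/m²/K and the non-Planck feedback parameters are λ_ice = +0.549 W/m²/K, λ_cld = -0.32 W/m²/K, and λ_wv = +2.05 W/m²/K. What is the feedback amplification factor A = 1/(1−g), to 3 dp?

Convert to gains: g_ice = 0.549/3.45 = 0.1591; g_cld = -0.32/3.45 = -0.09275; g_wv = 2.05/3.45 = 0.5942.
Total gain g = 0.66055.
A = 1/(1 − 0.66055) = 2.946.

2.946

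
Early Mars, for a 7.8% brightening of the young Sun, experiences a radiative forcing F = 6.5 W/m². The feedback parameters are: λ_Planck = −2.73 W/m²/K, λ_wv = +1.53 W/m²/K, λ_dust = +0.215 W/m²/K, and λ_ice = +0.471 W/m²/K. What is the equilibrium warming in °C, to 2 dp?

Net feedback parameter λ = (−2.73) + (+1.53) + (+0.215) + (+0.471) = -0.514 W/m²/K.
ΔT = −F/λ = −6.5/(-0.514) = 12.65 °C.

12.65 °C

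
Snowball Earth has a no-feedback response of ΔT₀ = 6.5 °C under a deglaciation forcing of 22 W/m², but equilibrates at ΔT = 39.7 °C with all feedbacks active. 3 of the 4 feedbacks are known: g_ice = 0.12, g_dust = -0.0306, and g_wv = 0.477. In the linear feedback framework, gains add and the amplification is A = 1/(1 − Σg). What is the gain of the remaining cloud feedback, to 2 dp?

0.27

Amplification A = ΔT/ΔT₀ = 39.7/6.5 = 6.108.
Total gain g = 1 − 1/A = 1 − 1/6.108 = 0.8363.
Known gains sum to 0.12 − 0.0306 + 0.477 = 0.5664.
g_cld = 0.8363 − 0.5664 = 0.27.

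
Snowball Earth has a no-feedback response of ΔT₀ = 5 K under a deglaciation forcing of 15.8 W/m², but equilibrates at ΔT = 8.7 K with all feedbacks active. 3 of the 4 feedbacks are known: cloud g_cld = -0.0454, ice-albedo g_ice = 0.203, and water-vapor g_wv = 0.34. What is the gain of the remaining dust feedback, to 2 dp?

Amplification A = ΔT/ΔT₀ = 8.7/5 = 1.74.
Total gain g = 1 − 1/A = 1 − 1/1.74 = 0.4253.
Known gains sum to -0.0454 + 0.203 + 0.34 = 0.4976.
g_dust = 0.4253 − 0.4976 = -0.07.

-0.07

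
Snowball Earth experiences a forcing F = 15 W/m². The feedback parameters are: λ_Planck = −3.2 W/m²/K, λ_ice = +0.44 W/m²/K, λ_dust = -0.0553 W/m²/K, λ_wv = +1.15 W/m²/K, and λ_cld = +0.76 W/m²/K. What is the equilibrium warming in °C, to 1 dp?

Net feedback parameter λ = (−3.2) + (+0.44) + (-0.0553) + (+1.15) + (+0.76) = -0.9053 W/m²/K.
ΔT = −F/λ = −15/(-0.9053) = 16.6 °C.

16.6 °C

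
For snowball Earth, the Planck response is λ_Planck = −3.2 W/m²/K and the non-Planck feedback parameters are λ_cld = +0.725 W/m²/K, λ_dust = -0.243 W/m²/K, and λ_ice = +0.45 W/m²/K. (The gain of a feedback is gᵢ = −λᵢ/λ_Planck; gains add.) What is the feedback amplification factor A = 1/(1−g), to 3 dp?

1.411

Convert to gains: g_cld = 0.725/3.2 = 0.2266; g_dust = -0.243/3.2 = -0.07594; g_ice = 0.45/3.2 = 0.1406.
Total gain g = 0.29126.
A = 1/(1 − 0.29126) = 1.411.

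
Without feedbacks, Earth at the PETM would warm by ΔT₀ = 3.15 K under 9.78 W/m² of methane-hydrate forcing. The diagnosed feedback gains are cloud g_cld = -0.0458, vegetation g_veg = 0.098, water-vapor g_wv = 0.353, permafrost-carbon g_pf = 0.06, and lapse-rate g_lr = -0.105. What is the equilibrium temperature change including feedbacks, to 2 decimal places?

4.92 K

Total gain g = -0.0458 + 0.098 + 0.353 + 0.06 − 0.105 = 0.3602.
Amplification A = 1/(1 − 0.3602) = 1.563.
ΔT = 3.15 × 1.563 = 4.92 K.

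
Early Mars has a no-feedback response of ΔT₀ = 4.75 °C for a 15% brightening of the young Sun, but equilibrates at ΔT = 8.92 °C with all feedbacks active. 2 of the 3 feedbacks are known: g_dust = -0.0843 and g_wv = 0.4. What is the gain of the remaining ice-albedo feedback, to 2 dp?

0.15

Amplification A = ΔT/ΔT₀ = 8.92/4.75 = 1.878.
Total gain g = 1 − 1/A = 1 − 1/1.878 = 0.4675.
Known gains sum to -0.0843 + 0.4 = 0.3157.
g_ice = 0.4675 − 0.3157 = 0.15.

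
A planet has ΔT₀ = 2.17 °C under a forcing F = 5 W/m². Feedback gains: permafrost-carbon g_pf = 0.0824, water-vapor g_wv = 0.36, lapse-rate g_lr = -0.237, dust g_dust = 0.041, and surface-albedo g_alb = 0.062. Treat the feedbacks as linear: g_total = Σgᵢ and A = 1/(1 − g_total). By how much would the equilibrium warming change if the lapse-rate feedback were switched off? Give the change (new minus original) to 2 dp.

Original: g = 0.3084, ΔT = 2.17/(1−0.3084) = 3.1377 °C.
Without lapse-rate: g' = 0.5454, ΔT' = 2.17/(1−0.5454) = 4.7734 °C.
Change = 4.7734 − 3.1377 = 1.64 °C.

1.64 °C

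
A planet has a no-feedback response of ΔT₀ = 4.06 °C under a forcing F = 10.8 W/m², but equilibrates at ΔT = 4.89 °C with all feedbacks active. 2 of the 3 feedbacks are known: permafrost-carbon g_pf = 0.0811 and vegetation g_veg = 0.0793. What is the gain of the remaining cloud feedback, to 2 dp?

Amplification A = ΔT/ΔT₀ = 4.89/4.06 = 1.204.
Total gain g = 1 − 1/A = 1 − 1/1.204 = 0.1694.
Known gains sum to 0.0811 + 0.0793 = 0.1604.
g_cld = 0.1694 − 0.1604 = 0.01.

0.01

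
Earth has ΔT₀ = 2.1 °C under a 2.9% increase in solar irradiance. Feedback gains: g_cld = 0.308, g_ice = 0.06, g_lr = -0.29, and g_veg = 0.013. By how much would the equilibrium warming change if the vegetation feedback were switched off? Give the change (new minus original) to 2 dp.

Original: g = 0.091, ΔT = 2.1/(1−0.091) = 2.3102 °C.
Without vegetation: g' = 0.078, ΔT' = 2.1/(1−0.078) = 2.2777 °C.
Change = 2.2777 − 2.3102 = -0.03 °C.

-0.03 °C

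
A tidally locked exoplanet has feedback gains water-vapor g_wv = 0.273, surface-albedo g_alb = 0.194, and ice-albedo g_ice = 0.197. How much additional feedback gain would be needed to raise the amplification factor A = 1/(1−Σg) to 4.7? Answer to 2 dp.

0.12

Current total gain = 0.664.
Target gain for A = 4.7: g* = 1 − 1/4.7 = 0.7872.
Additional gain needed = 0.7872 − 0.664 = 0.12.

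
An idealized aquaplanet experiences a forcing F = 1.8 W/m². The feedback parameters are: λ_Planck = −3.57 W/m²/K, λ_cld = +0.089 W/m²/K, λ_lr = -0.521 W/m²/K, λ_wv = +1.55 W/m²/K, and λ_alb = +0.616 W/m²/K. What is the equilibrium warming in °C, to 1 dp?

1.0 °C

Net feedback parameter λ = (−3.57) + (+0.089) + (-0.521) + (+1.55) + (+0.616) = -1.836 W/m²/K.
ΔT = −F/λ = −1.8/(-1.836) = 1.0 °C.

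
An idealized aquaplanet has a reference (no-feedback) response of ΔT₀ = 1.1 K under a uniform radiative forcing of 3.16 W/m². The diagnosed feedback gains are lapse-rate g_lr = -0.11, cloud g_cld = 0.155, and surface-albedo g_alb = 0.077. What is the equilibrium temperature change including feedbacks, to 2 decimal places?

Total gain g = -0.11 + 0.155 + 0.077 = 0.122.
Amplification A = 1/(1 − 0.122) = 1.139.
ΔT = 1.1 × 1.139 = 1.25 K.

1.25 K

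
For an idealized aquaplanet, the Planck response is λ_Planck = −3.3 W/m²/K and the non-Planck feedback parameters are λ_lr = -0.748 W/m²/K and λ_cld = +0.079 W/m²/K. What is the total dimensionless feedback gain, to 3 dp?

-0.203

Convert to gains: g_lr = -0.748/3.3 = -0.2267; g_cld = 0.079/3.3 = 0.02394.
Total gain g = -0.20276.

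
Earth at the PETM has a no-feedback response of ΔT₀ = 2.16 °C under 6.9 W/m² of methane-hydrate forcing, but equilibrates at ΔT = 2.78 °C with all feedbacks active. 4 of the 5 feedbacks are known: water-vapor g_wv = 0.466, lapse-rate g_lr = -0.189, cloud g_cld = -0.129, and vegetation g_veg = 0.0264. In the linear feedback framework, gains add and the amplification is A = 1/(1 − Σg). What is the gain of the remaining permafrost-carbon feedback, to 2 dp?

Amplification A = ΔT/ΔT₀ = 2.78/2.16 = 1.287.
Total gain g = 1 − 1/A = 1 − 1/1.287 = 0.223.
Known gains sum to 0.466 − 0.189 − 0.129 + 0.0264 = 0.1744.
g_pf = 0.223 − 0.1744 = 0.05.

0.05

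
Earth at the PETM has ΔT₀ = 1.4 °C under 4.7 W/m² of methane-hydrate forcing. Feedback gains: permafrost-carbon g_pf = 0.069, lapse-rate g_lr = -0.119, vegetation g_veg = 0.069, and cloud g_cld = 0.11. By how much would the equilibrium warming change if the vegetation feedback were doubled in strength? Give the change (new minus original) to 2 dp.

0.14 °C

Original: g = 0.129, ΔT = 1.4/(1−0.129) = 1.6073 °C.
With doubled vegetation: g' = 0.198, ΔT' = 1.4/(1−0.198) = 1.7456 °C.
Change = 1.7456 − 1.6073 = 0.14 °C.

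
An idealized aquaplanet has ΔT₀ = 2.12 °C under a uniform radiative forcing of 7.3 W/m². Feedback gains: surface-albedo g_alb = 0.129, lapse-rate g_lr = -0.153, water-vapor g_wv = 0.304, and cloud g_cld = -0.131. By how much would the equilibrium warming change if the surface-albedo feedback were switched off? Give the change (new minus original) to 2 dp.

-0.33 °C

Original: g = 0.149, ΔT = 2.12/(1−0.149) = 2.4912 °C.
Without surface-albedo: g' = 0.02, ΔT' = 2.12/(1−0.02) = 2.1633 °C.
Change = 2.1633 − 2.4912 = -0.33 °C.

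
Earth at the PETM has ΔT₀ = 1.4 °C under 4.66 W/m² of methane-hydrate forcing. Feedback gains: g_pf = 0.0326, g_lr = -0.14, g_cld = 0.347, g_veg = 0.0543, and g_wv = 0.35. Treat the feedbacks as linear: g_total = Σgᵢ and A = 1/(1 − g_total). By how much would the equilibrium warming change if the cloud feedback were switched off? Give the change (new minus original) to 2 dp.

-1.94 °C

Original: g = 0.6439, ΔT = 1.4/(1−0.6439) = 3.9315 °C.
Without cloud: g' = 0.2969, ΔT' = 1.4/(1−0.2969) = 1.9912 °C.
Change = 1.9912 − 3.9315 = -1.94 °C.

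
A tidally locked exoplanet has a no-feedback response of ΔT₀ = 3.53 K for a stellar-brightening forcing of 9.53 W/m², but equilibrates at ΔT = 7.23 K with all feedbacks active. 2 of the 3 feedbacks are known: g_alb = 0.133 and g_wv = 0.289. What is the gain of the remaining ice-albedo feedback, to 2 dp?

0.09

Amplification A = ΔT/ΔT₀ = 7.23/3.53 = 2.048.
Total gain g = 1 − 1/A = 1 − 1/2.048 = 0.5117.
Known gains sum to 0.133 + 0.289 = 0.422.
g_ice = 0.5117 − 0.422 = 0.09.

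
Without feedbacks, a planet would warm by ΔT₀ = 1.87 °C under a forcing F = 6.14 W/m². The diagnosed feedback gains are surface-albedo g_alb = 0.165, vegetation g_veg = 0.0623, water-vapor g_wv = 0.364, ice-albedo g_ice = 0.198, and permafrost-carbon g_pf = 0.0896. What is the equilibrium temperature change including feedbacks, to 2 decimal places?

Total gain g = 0.165 + 0.0623 + 0.364 + 0.198 + 0.0896 = 0.8789.
Amplification A = 1/(1 − 0.8789) = 8.258.
ΔT = 1.87 × 8.258 = 15.44 °C.

15.44 °C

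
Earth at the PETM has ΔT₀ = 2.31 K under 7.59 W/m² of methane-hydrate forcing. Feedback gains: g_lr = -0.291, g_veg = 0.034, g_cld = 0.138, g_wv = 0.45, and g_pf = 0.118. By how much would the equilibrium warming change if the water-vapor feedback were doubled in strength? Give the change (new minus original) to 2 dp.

Original: g = 0.449, ΔT = 2.31/(1−0.449) = 4.1924 K.
With doubled water-vapor: g' = 0.899, ΔT' = 2.31/(1−0.899) = 22.8713 K.
Change = 22.8713 − 4.1924 = 18.68 K.

18.68 K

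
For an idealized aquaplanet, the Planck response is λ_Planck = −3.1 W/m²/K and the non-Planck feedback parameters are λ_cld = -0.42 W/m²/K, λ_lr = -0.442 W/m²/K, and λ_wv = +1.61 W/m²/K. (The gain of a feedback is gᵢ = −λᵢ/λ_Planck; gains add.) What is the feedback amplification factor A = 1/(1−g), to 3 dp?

Convert to gains: g_cld = -0.42/3.1 = -0.1355; g_lr = -0.442/3.1 = -0.1426; g_wv = 1.61/3.1 = 0.5194.
Total gain g = 0.2413.
A = 1/(1 − 0.2413) = 1.318.

1.318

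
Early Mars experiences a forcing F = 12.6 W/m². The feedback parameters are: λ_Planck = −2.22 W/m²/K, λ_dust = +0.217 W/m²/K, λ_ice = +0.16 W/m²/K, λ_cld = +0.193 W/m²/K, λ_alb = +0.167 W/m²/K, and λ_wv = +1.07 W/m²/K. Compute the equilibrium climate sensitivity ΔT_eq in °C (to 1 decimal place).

30.5 °C

Net feedback parameter λ = (−2.22) + (+0.217) + (+0.16) + (+0.193) + (+0.167) + (+1.07) = -0.413 W/m²/K.
ΔT = −F/λ = −12.6/(-0.413) = 30.5 °C.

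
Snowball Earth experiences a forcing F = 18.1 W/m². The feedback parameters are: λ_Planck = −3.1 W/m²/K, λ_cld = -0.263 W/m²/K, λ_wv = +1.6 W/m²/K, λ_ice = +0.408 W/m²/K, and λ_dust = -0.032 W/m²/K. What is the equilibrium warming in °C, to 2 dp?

Net feedback parameter λ = (−3.1) + (-0.263) + (+1.6) + (+0.408) + (-0.032) = -1.387 W/m²/K.
ΔT = −F/λ = −18.1/(-1.387) = 13.05 °C.

13.05 °C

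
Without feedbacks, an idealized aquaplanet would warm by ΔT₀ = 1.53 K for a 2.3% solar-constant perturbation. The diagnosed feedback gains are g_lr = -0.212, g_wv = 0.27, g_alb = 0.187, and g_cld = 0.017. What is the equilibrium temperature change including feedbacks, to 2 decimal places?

Total gain g = -0.212 + 0.27 + 0.187 + 0.017 = 0.262.
Amplification A = 1/(1 − 0.262) = 1.355.
ΔT = 1.53 × 1.355 = 2.07 K.

2.07 K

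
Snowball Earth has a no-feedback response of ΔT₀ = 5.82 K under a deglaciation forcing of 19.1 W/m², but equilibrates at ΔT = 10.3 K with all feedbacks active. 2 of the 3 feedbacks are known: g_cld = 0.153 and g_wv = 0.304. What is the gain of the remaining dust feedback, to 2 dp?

-0.02

Amplification A = ΔT/ΔT₀ = 10.3/5.82 = 1.77.
Total gain g = 1 − 1/A = 1 − 1/1.77 = 0.435.
Known gains sum to 0.153 + 0.304 = 0.457.
g_dust = 0.435 − 0.457 = -0.02.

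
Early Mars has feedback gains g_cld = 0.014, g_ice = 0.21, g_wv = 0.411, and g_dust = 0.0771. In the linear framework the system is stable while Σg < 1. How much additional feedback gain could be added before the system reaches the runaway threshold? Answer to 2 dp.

Current total gain = 0.014 + 0.21 + 0.411 + 0.0771 = 0.7121.
Margin to runaway = 1 − 0.7121 = 0.29.

0.29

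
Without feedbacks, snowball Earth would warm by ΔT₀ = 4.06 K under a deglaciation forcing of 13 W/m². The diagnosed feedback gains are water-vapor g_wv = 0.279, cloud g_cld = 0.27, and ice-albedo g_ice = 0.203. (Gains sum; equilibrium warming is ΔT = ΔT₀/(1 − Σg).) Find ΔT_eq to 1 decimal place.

Total gain g = 0.279 + 0.27 + 0.203 = 0.752.
Amplification A = 1/(1 − 0.752) = 4.032.
ΔT = 4.06 × 4.032 = 16.4 K.

16.4 K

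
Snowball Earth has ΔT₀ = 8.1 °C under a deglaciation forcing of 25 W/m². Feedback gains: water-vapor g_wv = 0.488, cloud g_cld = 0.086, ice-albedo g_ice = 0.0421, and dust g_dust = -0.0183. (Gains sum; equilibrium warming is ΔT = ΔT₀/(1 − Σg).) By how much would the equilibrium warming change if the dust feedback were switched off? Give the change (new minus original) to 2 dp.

Original: g = 0.5978, ΔT = 8.1/(1−0.5978) = 20.1392 °C.
Without dust: g' = 0.6161, ΔT' = 8.1/(1−0.6161) = 21.0992 °C.
Change = 21.0992 − 20.1392 = 0.96 °C.

0.96 °C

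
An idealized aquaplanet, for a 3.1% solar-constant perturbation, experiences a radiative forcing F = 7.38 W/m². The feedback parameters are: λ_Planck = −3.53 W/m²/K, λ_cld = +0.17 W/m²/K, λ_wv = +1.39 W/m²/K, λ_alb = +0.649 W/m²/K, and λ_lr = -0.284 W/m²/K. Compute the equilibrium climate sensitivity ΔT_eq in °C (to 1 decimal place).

Net feedback parameter λ = (−3.53) + (+0.17) + (+1.39) + (+0.649) + (-0.284) = -1.605 W/m²/K.
ΔT = −F/λ = −7.38/(-1.605) = 4.6 °C.

4.6 °C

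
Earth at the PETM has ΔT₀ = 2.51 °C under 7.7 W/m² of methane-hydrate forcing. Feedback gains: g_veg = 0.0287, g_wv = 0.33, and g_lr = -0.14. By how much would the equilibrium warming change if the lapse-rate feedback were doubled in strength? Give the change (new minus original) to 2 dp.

Original: g = 0.2187, ΔT = 2.51/(1−0.2187) = 3.2126 °C.
With doubled lapse-rate: g' = 0.0787, ΔT' = 2.51/(1−0.0787) = 2.7244 °C.
Change = 2.7244 − 3.2126 = -0.49 °C.

-0.49 °C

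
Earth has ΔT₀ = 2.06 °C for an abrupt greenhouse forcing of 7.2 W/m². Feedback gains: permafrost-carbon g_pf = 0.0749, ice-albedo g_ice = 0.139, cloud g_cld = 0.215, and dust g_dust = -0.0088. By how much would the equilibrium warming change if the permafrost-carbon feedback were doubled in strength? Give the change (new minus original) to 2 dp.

0.53 °C

Original: g = 0.4201, ΔT = 2.06/(1−0.4201) = 3.5523 °C.
With doubled permafrost-carbon: g' = 0.495, ΔT' = 2.06/(1−0.495) = 4.0792 °C.
Change = 4.0792 − 3.5523 = 0.53 °C.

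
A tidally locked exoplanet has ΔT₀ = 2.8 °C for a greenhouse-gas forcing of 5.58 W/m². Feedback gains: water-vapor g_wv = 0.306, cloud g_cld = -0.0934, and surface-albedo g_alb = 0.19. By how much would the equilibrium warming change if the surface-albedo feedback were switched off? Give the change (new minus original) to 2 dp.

Original: g = 0.4026, ΔT = 2.8/(1−0.4026) = 4.6870 °C.
Without surface-albedo: g' = 0.2126, ΔT' = 2.8/(1−0.2126) = 3.5560 °C.
Change = 3.5560 − 4.6870 = -1.13 °C.

-1.13 °C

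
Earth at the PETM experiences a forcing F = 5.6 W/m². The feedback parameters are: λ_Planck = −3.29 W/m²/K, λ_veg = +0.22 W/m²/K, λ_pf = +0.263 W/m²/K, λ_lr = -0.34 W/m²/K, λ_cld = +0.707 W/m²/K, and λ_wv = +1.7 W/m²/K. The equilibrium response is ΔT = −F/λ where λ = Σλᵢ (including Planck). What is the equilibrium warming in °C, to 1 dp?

Net feedback parameter λ = (−3.29) + (+0.22) + (+0.263) + (-0.34) + (+0.707) + (+1.7) = -0.74 W/m²/K.
ΔT = −F/λ = −5.6/(-0.74) = 7.6 °C.

7.6 °C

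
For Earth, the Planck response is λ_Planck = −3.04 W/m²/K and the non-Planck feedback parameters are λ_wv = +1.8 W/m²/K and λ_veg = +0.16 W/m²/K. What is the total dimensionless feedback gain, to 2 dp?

0.64

Convert to gains: g_wv = 1.8/3.04 = 0.5921; g_veg = 0.16/3.04 = 0.05263.
Total gain g = 0.64473.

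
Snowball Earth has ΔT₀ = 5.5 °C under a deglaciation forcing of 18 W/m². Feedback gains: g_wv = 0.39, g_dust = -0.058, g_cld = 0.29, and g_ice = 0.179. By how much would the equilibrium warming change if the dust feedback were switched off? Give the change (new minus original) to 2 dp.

Original: g = 0.801, ΔT = 5.5/(1−0.801) = 27.6382 °C.
Without dust: g' = 0.859, ΔT' = 5.5/(1−0.859) = 39.0071 °C.
Change = 39.0071 − 27.6382 = 11.37 °C.

11.37 °C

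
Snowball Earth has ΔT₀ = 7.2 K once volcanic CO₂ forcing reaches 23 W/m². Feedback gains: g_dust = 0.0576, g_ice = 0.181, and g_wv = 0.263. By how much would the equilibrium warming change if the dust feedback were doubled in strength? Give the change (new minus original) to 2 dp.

Original: g = 0.5016, ΔT = 7.2/(1−0.5016) = 14.4462 K.
With doubled dust: g' = 0.5592, ΔT' = 7.2/(1−0.5592) = 16.3339 K.
Change = 16.3339 − 14.4462 = 1.89 K.

1.89 K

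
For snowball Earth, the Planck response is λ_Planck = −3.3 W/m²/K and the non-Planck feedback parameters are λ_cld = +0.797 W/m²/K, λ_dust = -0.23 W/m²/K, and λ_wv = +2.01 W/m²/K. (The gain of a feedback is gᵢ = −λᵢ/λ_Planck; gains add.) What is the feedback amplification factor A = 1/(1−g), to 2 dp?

4.56

Convert to gains: g_cld = 0.797/3.3 = 0.2415; g_dust = -0.23/3.3 = -0.0697; g_wv = 2.01/3.3 = 0.6091.
Total gain g = 0.7809.
A = 1/(1 − 0.7809) = 4.56.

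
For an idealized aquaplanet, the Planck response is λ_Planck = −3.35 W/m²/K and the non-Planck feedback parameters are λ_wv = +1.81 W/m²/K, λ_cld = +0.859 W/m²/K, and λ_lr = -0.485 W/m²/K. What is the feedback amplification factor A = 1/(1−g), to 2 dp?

2.87

Convert to gains: g_wv = 1.81/3.35 = 0.5403; g_cld = 0.859/3.35 = 0.2564; g_lr = -0.485/3.35 = -0.1448.
Total gain g = 0.6519.
A = 1/(1 − 0.6519) = 2.87.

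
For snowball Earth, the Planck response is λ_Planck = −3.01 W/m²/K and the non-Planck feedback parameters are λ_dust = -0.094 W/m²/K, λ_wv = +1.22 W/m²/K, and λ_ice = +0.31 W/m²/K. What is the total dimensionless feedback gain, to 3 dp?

0.477

Convert to gains: g_dust = -0.094/3.01 = -0.03123; g_wv = 1.22/3.01 = 0.4053; g_ice = 0.31/3.01 = 0.103.
Total gain g = 0.47707.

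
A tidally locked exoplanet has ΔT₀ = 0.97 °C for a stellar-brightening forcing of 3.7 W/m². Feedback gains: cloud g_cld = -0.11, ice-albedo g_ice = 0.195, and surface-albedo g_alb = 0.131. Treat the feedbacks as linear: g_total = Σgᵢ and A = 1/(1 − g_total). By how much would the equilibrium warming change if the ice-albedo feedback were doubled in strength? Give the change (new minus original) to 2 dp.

0.41 °C

Original: g = 0.216, ΔT = 0.97/(1−0.216) = 1.2372 °C.
With doubled ice-albedo: g' = 0.411, ΔT' = 0.97/(1−0.411) = 1.6469 °C.
Change = 1.6469 − 1.2372 = 0.41 °C.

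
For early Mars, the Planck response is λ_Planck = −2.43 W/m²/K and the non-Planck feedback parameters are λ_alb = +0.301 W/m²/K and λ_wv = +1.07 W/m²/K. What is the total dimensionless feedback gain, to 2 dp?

Convert to gains: g_alb = 0.301/2.43 = 0.1239; g_wv = 1.07/2.43 = 0.4403.
Total gain g = 0.5642.

0.56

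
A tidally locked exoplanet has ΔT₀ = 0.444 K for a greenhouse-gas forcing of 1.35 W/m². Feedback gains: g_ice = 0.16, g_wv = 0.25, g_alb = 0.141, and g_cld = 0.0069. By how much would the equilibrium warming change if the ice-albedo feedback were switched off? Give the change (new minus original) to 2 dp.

Original: g = 0.5579, ΔT = 0.444/(1−0.5579) = 1.0043 K.
Without ice-albedo: g' = 0.3979, ΔT' = 0.444/(1−0.3979) = 0.7374 K.
Change = 0.7374 − 1.0043 = -0.27 K.

-0.27 K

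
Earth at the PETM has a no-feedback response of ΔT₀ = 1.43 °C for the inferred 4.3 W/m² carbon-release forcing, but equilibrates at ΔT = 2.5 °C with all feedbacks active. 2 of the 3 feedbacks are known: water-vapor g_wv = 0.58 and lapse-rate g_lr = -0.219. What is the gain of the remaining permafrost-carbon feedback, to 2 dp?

Amplification A = ΔT/ΔT₀ = 2.5/1.43 = 1.748.
Total gain g = 1 − 1/A = 1 − 1/1.748 = 0.4279.
Known gains sum to 0.58 − 0.219 = 0.361.
g_pf = 0.4279 − 0.361 = 0.07.

0.07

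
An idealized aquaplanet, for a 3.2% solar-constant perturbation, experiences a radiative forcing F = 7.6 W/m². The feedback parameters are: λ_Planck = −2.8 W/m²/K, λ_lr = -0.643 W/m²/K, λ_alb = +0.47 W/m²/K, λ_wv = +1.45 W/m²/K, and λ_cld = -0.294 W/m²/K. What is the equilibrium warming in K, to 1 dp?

4.2 K

Net feedback parameter λ = (−2.8) + (-0.643) + (+0.47) + (+1.45) + (-0.294) = -1.817 W/m²/K.
ΔT = −F/λ = −7.6/(-1.817) = 4.2 K.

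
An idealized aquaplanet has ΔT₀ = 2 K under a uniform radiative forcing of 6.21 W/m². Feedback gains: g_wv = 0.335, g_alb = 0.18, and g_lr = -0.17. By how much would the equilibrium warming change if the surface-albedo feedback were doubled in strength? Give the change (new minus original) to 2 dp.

Original: g = 0.345, ΔT = 2/(1−0.345) = 3.0534 K.
With doubled surface-albedo: g' = 0.525, ΔT' = 2/(1−0.525) = 4.2105 K.
Change = 4.2105 − 3.0534 = 1.16 K.

1.16 K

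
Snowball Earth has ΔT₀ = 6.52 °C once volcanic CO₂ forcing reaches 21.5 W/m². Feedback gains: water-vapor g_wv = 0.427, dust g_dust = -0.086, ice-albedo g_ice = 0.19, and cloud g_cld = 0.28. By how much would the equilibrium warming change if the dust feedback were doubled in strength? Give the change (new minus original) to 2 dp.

Original: g = 0.811, ΔT = 6.52/(1−0.811) = 34.4974 °C.
With doubled dust: g' = 0.725, ΔT' = 6.52/(1−0.725) = 23.7091 °C.
Change = 23.7091 − 34.4974 = -10.79 °C.

-10.79 °C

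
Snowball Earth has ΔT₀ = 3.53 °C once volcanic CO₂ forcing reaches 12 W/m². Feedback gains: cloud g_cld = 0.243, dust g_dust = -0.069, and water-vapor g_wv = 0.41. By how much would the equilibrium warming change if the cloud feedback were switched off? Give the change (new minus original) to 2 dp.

-3.13 °C

Original: g = 0.584, ΔT = 3.53/(1−0.584) = 8.4856 °C.
Without cloud: g' = 0.341, ΔT' = 3.53/(1−0.341) = 5.3566 °C.
Change = 5.3566 − 8.4856 = -3.13 °C.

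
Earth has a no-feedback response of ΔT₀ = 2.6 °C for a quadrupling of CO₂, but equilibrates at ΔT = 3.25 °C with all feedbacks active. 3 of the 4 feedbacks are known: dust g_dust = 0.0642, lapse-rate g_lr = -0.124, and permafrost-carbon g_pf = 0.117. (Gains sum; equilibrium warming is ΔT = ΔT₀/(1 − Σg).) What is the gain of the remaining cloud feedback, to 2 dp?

0.14

Amplification A = ΔT/ΔT₀ = 3.25/2.6 = 1.25.
Total gain g = 1 − 1/A = 1 − 1/1.25 = 0.2.
Known gains sum to 0.0642 − 0.124 + 0.117 = 0.0572.
g_cld = 0.2 − 0.0572 = 0.14.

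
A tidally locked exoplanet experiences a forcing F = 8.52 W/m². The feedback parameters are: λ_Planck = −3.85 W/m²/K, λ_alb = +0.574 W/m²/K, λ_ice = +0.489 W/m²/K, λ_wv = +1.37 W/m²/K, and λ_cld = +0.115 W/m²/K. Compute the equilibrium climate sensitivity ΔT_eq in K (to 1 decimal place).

6.5 K

Net feedback parameter λ = (−3.85) + (+0.574) + (+0.489) + (+1.37) + (+0.115) = -1.302 W/m²/K.
ΔT = −F/λ = −8.52/(-1.302) = 6.5 K.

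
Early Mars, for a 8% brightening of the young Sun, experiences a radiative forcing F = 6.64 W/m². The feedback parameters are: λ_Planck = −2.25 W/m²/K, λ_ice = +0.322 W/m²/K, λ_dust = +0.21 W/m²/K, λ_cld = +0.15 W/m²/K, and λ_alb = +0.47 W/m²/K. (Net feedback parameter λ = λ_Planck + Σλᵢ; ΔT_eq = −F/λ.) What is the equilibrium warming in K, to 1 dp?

Net feedback parameter λ = (−2.25) + (+0.322) + (+0.21) + (+0.15) + (+0.47) = -1.098 W/m²/K.
ΔT = −F/λ = −6.64/(-1.098) = 6.0 K.

6.0 K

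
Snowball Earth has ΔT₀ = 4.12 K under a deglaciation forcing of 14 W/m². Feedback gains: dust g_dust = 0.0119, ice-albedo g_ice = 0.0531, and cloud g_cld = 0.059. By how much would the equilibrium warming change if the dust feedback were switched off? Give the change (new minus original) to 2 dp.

-0.06 K

Original: g = 0.124, ΔT = 4.12/(1−0.124) = 4.7032 K.
Without dust: g' = 0.1121, ΔT' = 4.12/(1−0.1121) = 4.6402 K.
Change = 4.6402 − 4.7032 = -0.06 K.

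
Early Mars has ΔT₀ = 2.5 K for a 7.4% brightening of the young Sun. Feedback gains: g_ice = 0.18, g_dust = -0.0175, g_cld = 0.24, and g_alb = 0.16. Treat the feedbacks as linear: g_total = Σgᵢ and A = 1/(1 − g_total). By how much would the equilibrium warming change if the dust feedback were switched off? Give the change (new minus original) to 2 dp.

Original: g = 0.5625, ΔT = 2.5/(1−0.5625) = 5.7143 K.
Without dust: g' = 0.58, ΔT' = 2.5/(1−0.58) = 5.9524 K.
Change = 5.9524 − 5.7143 = 0.24 K.

0.24 K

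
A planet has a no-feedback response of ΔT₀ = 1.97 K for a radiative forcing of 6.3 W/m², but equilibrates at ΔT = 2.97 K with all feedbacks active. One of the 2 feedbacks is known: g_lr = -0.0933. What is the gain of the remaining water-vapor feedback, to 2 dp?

Amplification A = ΔT/ΔT₀ = 2.97/1.97 = 1.508.
Total gain g = 1 − 1/A = 1 − 1/1.508 = 0.3369.
The known gain is -0.0933.
g_wv = 0.3369 + 0.0933 = 0.43.

0.43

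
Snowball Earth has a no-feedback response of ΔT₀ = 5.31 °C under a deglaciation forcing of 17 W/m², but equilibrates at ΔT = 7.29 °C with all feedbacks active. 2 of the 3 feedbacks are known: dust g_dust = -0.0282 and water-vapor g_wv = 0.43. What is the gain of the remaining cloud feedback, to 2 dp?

Amplification A = ΔT/ΔT₀ = 7.29/5.31 = 1.373.
Total gain g = 1 − 1/A = 1 − 1/1.373 = 0.2717.
Known gains sum to -0.0282 + 0.43 = 0.4018.
g_cld = 0.2717 − 0.4018 = -0.13.

-0.13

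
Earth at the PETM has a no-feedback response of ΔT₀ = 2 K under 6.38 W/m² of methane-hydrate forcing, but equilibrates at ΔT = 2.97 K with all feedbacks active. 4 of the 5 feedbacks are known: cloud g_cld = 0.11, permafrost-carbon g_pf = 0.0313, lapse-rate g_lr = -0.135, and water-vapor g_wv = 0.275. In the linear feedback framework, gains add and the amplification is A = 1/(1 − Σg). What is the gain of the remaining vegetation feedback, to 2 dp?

Amplification A = ΔT/ΔT₀ = 2.97/2 = 1.485.
Total gain g = 1 − 1/A = 1 − 1/1.485 = 0.3266.
Known gains sum to 0.11 + 0.0313 − 0.135 + 0.275 = 0.2813.
g_veg = 0.3266 − 0.2813 = 0.05.

0.05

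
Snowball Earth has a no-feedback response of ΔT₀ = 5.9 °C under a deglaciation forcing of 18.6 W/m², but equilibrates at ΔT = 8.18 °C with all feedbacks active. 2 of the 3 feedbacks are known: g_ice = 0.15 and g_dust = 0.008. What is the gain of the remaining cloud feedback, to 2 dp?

0.12

Amplification A = ΔT/ΔT₀ = 8.18/5.9 = 1.386.
Total gain g = 1 − 1/A = 1 − 1/1.386 = 0.2785.
Known gains sum to 0.15 + 0.008 = 0.158.
g_cld = 0.2785 − 0.158 = 0.12.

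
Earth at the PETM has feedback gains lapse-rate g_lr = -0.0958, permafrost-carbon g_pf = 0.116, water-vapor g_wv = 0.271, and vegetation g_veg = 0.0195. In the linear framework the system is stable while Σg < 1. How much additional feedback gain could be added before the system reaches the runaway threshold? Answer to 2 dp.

0.69

Current total gain = -0.0958 + 0.116 + 0.271 + 0.0195 = 0.3107.
Margin to runaway = 1 − 0.3107 = 0.69.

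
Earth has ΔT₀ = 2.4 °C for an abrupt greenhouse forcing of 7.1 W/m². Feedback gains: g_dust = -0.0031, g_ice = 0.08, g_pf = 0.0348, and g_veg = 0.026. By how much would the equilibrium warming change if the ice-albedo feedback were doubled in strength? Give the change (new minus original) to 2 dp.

Original: g = 0.1377, ΔT = 2.4/(1−0.1377) = 2.7833 °C.
With doubled ice-albedo: g' = 0.2177, ΔT' = 2.4/(1−0.2177) = 3.0679 °C.
Change = 3.0679 − 2.7833 = 0.28 °C.

0.28 °C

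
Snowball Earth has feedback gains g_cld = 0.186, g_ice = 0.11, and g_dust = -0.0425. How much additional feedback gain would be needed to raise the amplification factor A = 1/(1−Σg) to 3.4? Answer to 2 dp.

Current total gain = 0.2535.
Target gain for A = 3.4: g* = 1 − 1/3.4 = 0.7059.
Additional gain needed = 0.7059 − 0.2535 = 0.45.

0.45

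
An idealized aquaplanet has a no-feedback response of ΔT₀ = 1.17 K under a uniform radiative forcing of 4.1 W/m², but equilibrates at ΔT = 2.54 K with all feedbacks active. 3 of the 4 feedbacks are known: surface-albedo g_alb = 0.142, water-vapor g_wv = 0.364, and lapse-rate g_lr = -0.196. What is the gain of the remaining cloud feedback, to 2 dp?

0.23

Amplification A = ΔT/ΔT₀ = 2.54/1.17 = 2.171.
Total gain g = 1 − 1/A = 1 − 1/2.171 = 0.5394.
Known gains sum to 0.142 + 0.364 − 0.196 = 0.31.
g_cld = 0.5394 − 0.31 = 0.23.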